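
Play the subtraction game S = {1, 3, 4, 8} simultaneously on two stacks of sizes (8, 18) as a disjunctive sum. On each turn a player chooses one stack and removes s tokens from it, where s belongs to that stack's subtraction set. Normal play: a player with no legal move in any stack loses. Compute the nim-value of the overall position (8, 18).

All stacks use S = {1, 3, 4, 8}:
n :  0  1  2  3  4  5  6  7  8  9 10 11 12 13 14 15 16 17 18
G :  0  1  0  1  2  3  2  0  1  0  1  2  3  2  0  1  0  1  2
Stack A: G(8) = 1.
Stack B: G(18) = 2.
Combined Grundy value = 1 ⊕ 2 = 3.

3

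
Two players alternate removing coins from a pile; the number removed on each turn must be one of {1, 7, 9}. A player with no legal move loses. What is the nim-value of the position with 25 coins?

G(0) = 0
G(1) = mex{0} = 1
G(2) = mex{1} = 0
G(3) = mex{0} = 1
G(4) = mex{1} = 0
G(5) = mex{0} = 1
G(6) = mex{1} = 0
G(7) = mex{0,0} = 1
G(8) = mex{1,1} = 0
G(9) = mex{0,0,0} = 1
G(10) = mex{1,1,1} = 0
G(11) = mex{0,0,0} = 1
G(12) = mex{1,1,1} = 0
G(13) = mex{0,0,0} = 1
G(14) = mex{1,1,1} = 0
G(15) = mex{0,0,0} = 1
G(16) = mex{1,1,1} = 0
G(17) = mex{0,0,0} = 1
G(18) = mex{1,1,1} = 0
G(19) = mex{0,0,0} = 1
G(20) = mex{1,1,1} = 0
G(21) = mex{0,0,0} = 1
G(22) = mex{1,1,1} = 0
G(23) = mex{0,0,0} = 1
G(24) = mex{1,1,1} = 0
G(25) = mex{0,0,0} = 1

1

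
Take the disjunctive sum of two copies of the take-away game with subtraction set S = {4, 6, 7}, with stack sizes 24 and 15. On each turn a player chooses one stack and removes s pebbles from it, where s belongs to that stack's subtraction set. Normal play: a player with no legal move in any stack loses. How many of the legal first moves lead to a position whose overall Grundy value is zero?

3

All stacks use S = {4, 6, 7}:
G(0) = 0
G(1) = mex{} = 0
G(2) = mex{} = 0
G(3) = mex{} = 0
G(4) = mex{0} = 1
G(5) = mex{0} = 1
G(6) = mex{0,0} = 1
G(7) = mex{0,0,0} = 1
G(8) = mex{1,0,0} = 2
G(9) = mex{1,0,0} = 2
G(10) = mex{1,1,0} = 2
G(11) = mex{1,1,1} = 0
G(12) = mex{2,1,1} = 0
G(13) = mex{2,1,1} = 0
G(14) = mex{2,2,1} = 0
G(15) = mex{0,2,2} = 1
G(16) = mex{0,2,2} = 1
G(17) = mex{0,0,2} = 1
G(18) = mex{0,0,0} = 1
G(19) = mex{1,0,0} = 2
G(20) = mex{1,0,0} = 2
G(21) = mex{1,1,0} = 2
G(22) = mex{1,1,1} = 0
G(23) = mex{2,1,1} = 0
G(24) = mex{2,1,1} = 0
Stack A: G(24) = 0.
Stack B: G(15) = 1.
Combined Grundy value = 0 ⊕ 1 = 1.
A winning move leaves total XOR = 0, i.e. changes one component's Grundy value g to g ⊕ X where X is the current total.
Stack A: need g' = 0⊕1 = 1. Options: 24−4→G=2, 24−6→G=1, 24−7→G=1. Hits: 2.
Stack B: need g' = 1⊕1 = 0. Options: 15−4→G=0, 15−6→G=2, 15−7→G=2. Hits: 1.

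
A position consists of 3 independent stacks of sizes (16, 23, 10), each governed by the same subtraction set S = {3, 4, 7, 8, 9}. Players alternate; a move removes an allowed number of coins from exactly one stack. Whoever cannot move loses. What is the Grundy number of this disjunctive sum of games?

All stacks use S = {3, 4, 7, 8, 9}:
n :  0  1  2  3  4  5  6  7  8  9 10 11 12 13 14 15 16 17 18 19 20 21 22 23
G :  0  0  0  1  1  1  2  2  2  3  3  3  0  0  0  1  1  1  2  2  2  3  3  3
Stack A: G(16) = 1.
Stack B: G(23) = 3.
Stack C: G(10) = 3.
Combined Grundy value = 1 ⊕ 3 ⊕ 3 = 1.

1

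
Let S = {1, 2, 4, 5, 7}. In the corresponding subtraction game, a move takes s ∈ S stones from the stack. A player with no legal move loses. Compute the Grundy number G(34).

1

n :  0  1  2  3  4  5  6  7  8  9 10 11 12 13 14 15 16 17 18 19 20 21 22 23 24 25 26 27 28 29 30 31 32 33 34
G :  0  1  2  0  1  2  0  1  2  0  1  2  0  1  2  0  1  2  0  1  2  0  1  2  0  1  2  0  1  2  0  1  2  0  1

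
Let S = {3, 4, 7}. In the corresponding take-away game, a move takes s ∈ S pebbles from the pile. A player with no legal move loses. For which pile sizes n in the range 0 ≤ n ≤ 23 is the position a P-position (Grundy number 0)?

G(0) = 0
G(1) = mex{} = 0
G(2) = mex{} = 0
G(3) = mex{0} = 1
G(4) = mex{0,0} = 1
G(5) = mex{0,0} = 1
G(6) = mex{1,0} = 2
G(7) = mex{1,1,0} = 2
G(8) = mex{1,1,0} = 2
G(9) = mex{2,1,0} = 3
G(10) = mex{2,2,1} = 0
G(11) = mex{2,2,1} = 0
G(12) = mex{3,2,1} = 0
G(13) = mex{0,3,2} = 1
G(14) = mex{0,0,2} = 1
G(15) = mex{0,0,2} = 1
G(16) = mex{1,0,3} = 2
G(17) = mex{1,1,0} = 2
G(18) = mex{1,1,0} = 2
G(19) = mex{2,1,0} = 3
G(20) = mex{2,2,1} = 0
G(21) = mex{2,2,1} = 0
G(22) = mex{3,2,1} = 0
G(23) = mex{0,3,2} = 1
P-positions are exactly the n with G(n) = 0.

0, 1, 2, 10, 11, 12, 20, 21, 22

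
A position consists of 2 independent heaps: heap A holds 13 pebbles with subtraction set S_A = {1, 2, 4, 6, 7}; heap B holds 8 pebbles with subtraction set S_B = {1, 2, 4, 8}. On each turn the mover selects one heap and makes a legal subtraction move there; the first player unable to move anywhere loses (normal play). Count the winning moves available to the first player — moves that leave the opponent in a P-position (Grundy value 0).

Heap A, S = {1, 2, 4, 6, 7}:
n :  0  1  2  3  4  5  6  7  8  9 10 11 12 13
G :  0  1  2  0  1  2  3  4  0  1  2  0  1  2
G_A(13) = 2.
Heap B, S = {1, 2, 4, 8}:
n : 0 1 2 3 4 5 6 7 8
G : 0 1 2 0 1 2 0 1 2
G_B(8) = 2.
Combined Grundy value = 2 ⊕ 2 = 0.
A winning move leaves total XOR = 0, i.e. changes one component's Grundy value g to g ⊕ X where X is the current total.
Heap A: target g' = 2⊕0 = 2, but every legal move changes the Grundy value (mex property), so 0 moves.
Heap B: target g' = 2⊕0 = 2, but every legal move changes the Grundy value (mex property), so 0 moves.

0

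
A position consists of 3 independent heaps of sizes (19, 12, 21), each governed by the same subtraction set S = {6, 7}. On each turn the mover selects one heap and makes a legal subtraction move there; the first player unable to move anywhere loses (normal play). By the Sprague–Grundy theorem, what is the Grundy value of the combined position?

All heaps use S = {6, 7}:
n :  0  1  2  3  4  5  6  7  8  9 10 11 12 13 14 15 16 17 18 19 20 21
G :  0  0  0  0  0  0  1  1  1  1  1  1  2  0  0  0  0  0  0  1  1  1
Heap A: G(19) = 1.
Heap B: G(12) = 2.
Heap C: G(21) = 1.
Combined Grundy value = 1 ⊕ 2 ⊕ 1 = 2.

2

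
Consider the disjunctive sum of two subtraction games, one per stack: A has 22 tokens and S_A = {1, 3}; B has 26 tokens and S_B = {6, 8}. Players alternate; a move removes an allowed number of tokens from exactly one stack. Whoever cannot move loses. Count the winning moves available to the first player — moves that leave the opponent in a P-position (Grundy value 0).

Stack A, S = {1, 3}:
n :  0  1  2  3  4  5  6  7  8  9 10 11 12 13 14 15 16 17 18 19 20 21 22
G :  0  1  0  1  0  1  0  1  0  1  0  1  0  1  0  1  0  1  0  1  0  1  0
G_A(22) = 0.
Stack B, S = {6, 8}:
n :  0  1  2  3  4  5  6  7  8  9 10 11 12 13 14 15 16 17 18 19 20 21 22 23 24 25 26
G :  0  0  0  0  0  0  1  1  1  1  1  1  2  2  0  0  0  0  0  0  1  1  1  1  1  1  2
G_B(26) = 2.
Combined Grundy value = 0 ⊕ 2 = 2.
A winning move leaves total XOR = 0, i.e. changes one component's Grundy value g to g ⊕ X where X is the current total.
Stack A: need g' = 0⊕2 = 2. Options: 22−1→G=1, 22−3→G=1. Hits: 0.
Stack B: need g' = 2⊕2 = 0. Options: 26−6→G=1, 26−8→G=0. Hits: 1.

1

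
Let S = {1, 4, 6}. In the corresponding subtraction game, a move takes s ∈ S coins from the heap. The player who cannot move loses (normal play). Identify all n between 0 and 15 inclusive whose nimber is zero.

0, 2, 5, 7, 10, 12, 15

G(0) = 0
G(1) = mex{0} = 1
G(2) = mex{1} = 0
G(3) = mex{0} = 1
G(4) = mex{1,0} = 2
G(5) = mex{2,1} = 0
G(6) = mex{0,0,0} = 1
G(7) = mex{1,1,1} = 0
G(8) = mex{0,2,0} = 1
G(9) = mex{1,0,1} = 2
G(10) = mex{2,1,2} = 0
G(11) = mex{0,0,0} = 1
G(12) = mex{1,1,1} = 0
G(13) = mex{0,2,0} = 1
G(14) = mex{1,0,1} = 2
G(15) = mex{2,1,2} = 0
P-positions are exactly the n with G(n) = 0.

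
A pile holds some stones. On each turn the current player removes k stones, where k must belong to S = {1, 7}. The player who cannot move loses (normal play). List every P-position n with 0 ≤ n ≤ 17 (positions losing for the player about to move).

G(0) = 0
G(1) = mex{0} = 1
G(2) = mex{1} = 0
G(3) = mex{0} = 1
G(4) = mex{1} = 0
G(5) = mex{0} = 1
G(6) = mex{1} = 0
G(7) = mex{0,0} = 1
G(8) = mex{1,1} = 0
G(9) = mex{0,0} = 1
G(10) = mex{1,1} = 0
G(11) = mex{0,0} = 1
G(12) = mex{1,1} = 0
G(13) = mex{0,0} = 1
G(14) = mex{1,1} = 0
G(15) = mex{0,0} = 1
G(16) = mex{1,1} = 0
G(17) = mex{0,0} = 1
P-positions are exactly the n with G(n) = 0.

0, 2, 4, 6, 8, 10, 12, 14, 16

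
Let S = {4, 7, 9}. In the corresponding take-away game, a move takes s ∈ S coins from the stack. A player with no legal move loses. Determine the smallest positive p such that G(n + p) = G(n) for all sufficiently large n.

13

n :  0  1  2  3  4  5  6  7  8  9 10 11 12 13 14 15 16 17 18 19 20 21 22 23 24 25 26 27
G :  0  0  0  0  1  1  1  1  2  2  2  2  3  0  0  0  0  1  1  1  1  2  2  2  2  3  0  0
G(n+13) = G(n) holds for n = 0,…,8 (a full window of length max(S) = 9), so the sequence is purely periodic with period 13.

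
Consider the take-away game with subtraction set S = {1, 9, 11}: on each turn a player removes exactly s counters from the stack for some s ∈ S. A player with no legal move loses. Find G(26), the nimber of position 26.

n :  0  1  2  3  4  5  6  7  8  9 10 11 12 13 14 15 16 17 18 19 20 21 22 23 24 25 26
G :  0  1  0  1  0  1  0  1  0  1  0  1  0  1  0  1  0  1  0  1  0  1  0  1  0  1  0

0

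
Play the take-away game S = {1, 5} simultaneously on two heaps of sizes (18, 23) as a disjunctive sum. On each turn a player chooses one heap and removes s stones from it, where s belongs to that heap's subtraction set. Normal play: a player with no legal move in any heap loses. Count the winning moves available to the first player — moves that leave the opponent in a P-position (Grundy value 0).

4

All heaps use S = {1, 5}:
G(0) = 0
G(1) = mex{0} = 1
G(2) = mex{1} = 0
G(3) = mex{0} = 1
G(4) = mex{1} = 0
G(5) = mex{0,0} = 1
G(6) = mex{1,1} = 0
G(7) = mex{0,0} = 1
G(8) = mex{1,1} = 0
G(9) = mex{0,0} = 1
G(10) = mex{1,1} = 0
G(11) = mex{0,0} = 1
G(12) = mex{1,1} = 0
G(13) = mex{0,0} = 1
G(14) = mex{1,1} = 0
G(15) = mex{0,0} = 1
G(16) = mex{1,1} = 0
G(17) = mex{0,0} = 1
G(18) = mex{1,1} = 0
G(19) = mex{0,0} = 1
G(20) = mex{1,1} = 0
G(21) = mex{0,0} = 1
G(22) = mex{1,1} = 0
G(23) = mex{0,0} = 1
Heap A: G(18) = 0.
Heap B: G(23) = 1.
Combined Grundy value = 0 ⊕ 1 = 1.
A winning move leaves total XOR = 0, i.e. changes one component's Grundy value g to g ⊕ X where X is the current total.
Heap A: need g' = 0⊕1 = 1. Options: 18−1→G=1, 18−5→G=1. Hits: 2.
Heap B: need g' = 1⊕1 = 0. Options: 23−1→G=0, 23−5→G=0. Hits: 2.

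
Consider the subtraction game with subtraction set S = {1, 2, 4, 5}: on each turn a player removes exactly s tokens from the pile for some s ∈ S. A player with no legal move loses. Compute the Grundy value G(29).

2

n :  0  1  2  3  4  5  6  7  8  9 10 11 12 13 14 15 16 17 18 19 20 21 22 23 24 25 26 27 28 29
G :  0  1  2  0  1  2  0  1  2  0  1  2  0  1  2  0  1  2  0  1  2  0  1  2  0  1  2  0  1  2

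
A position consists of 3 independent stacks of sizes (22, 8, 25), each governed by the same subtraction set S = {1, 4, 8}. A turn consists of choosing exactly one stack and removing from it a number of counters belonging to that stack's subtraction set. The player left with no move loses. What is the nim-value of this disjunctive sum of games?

3

All stacks use S = {1, 4, 8}:
G(0) = 0
G(1) = mex{0} = 1
G(2) = mex{1} = 0
G(3) = mex{0} = 1
G(4) = mex{1,0} = 2
G(5) = mex{2,1} = 0
G(6) = mex{0,0} = 1
G(7) = mex{1,1} = 0
G(8) = mex{0,2,0} = 1
G(9) = mex{1,0,1} = 2
G(10) = mex{2,1,0} = 3
G(11) = mex{3,0,1} = 2
G(12) = mex{2,1,2} = 0
G(13) = mex{0,2,0} = 1
G(14) = mex{1,3,1} = 0
G(15) = mex{0,2,0} = 1
G(16) = mex{1,0,1} = 2
G(17) = mex{2,1,2} = 0
G(18) = mex{0,0,3} = 1
G(19) = mex{1,1,2} = 0
G(20) = mex{0,2,0} = 1
G(21) = mex{1,0,1} = 2
G(22) = mex{2,1,0} = 3
G(23) = mex{3,0,1} = 2
G(24) = mex{2,1,2} = 0
G(25) = mex{0,2,0} = 1
Stack A: G(22) = 3.
Stack B: G(8) = 1.
Stack C: G(25) = 1.
Combined Grundy value = 3 ⊕ 1 ⊕ 1 = 3.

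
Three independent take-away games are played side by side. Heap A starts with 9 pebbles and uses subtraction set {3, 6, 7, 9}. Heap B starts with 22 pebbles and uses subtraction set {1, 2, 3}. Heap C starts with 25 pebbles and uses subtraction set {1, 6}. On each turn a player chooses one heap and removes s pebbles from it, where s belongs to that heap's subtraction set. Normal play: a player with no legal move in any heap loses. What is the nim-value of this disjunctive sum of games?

Heap A, S = {3, 6, 7, 9}:
G(0) = 0
G(1) = mex{} = 0
G(2) = mex{} = 0
G(3) = mex{0} = 1
G(4) = mex{0} = 1
G(5) = mex{0} = 1
G(6) = mex{1,0} = 2
G(7) = mex{1,0,0} = 2
G(8) = mex{1,0,0} = 2
G(9) = mex{2,1,0,0} = 3
G_A(9) = 3.
Heap B, S = {1, 2, 3}:
n :  0  1  2  3  4  5  6  7  8  9 10 11 12 13 14 15 16 17 18 19 20 21 22
G :  0  1  2  3  0  1  2  3  0  1  2  3  0  1  2  3  0  1  2  3  0  1  2
G_B(22) = 2.
Heap C, S = {1, 6}:
G(0) = 0
G(1) = mex{0} = 1
G(2) = mex{1} = 0
G(3) = mex{0} = 1
G(4) = mex{1} = 0
G(5) = mex{0} = 1
G(6) = mex{1,0} = 2
G(7) = mex{2,1} = 0
G(8) = mex{0,0} = 1
G(9) = mex{1,1} = 0
G(10) = mex{0,0} = 1
G(11) = mex{1,1} = 0
G(12) = mex{0,2} = 1
G(13) = mex{1,0} = 2
G(14) = mex{2,1} = 0
G(15) = mex{0,0} = 1
G(16) = mex{1,1} = 0
G(17) = mex{0,0} = 1
G(18) = mex{1,1} = 0
G(19) = mex{0,2} = 1
G(20) = mex{1,0} = 2
G(21) = mex{2,1} = 0
G(22) = mex{0,0} = 1
G(23) = mex{1,1} = 0
G(24) = mex{0,0} = 1
G(25) = mex{1,1} = 0
G_C(25) = 0.
Combined Grundy value = 3 ⊕ 2 ⊕ 0 = 1.

1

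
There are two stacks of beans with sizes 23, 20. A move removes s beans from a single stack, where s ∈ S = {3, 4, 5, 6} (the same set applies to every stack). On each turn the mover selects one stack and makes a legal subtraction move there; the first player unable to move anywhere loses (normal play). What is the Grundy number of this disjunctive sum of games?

1

All stacks use S = {3, 4, 5, 6}:
n :  0  1  2  3  4  5  6  7  8  9 10 11 12 13 14 15 16 17 18 19 20 21 22 23
G :  0  0  0  1  1  1  2  2  2  0  0  0  1  1  1  2  2  2  0  0  0  1  1  1
Stack A: G(23) = 1.
Stack B: G(20) = 0.
Combined Grundy value = 1 ⊕ 0 = 1.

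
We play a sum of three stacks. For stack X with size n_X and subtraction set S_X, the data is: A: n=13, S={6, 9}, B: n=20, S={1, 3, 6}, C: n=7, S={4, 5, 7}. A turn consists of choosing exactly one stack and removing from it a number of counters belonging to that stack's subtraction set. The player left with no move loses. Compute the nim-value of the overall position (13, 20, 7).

Stack A, S = {6, 9}:
n :  0  1  2  3  4  5  6  7  8  9 10 11 12 13
G :  0  0  0  0  0  0  1  1  1  1  1  1  2  2
G_A(13) = 2.
Stack B, S = {1, 3, 6}:
G(0) = 0
G(1) = mex{0} = 1
G(2) = mex{1} = 0
G(3) = mex{0,0} = 1
G(4) = mex{1,1} = 0
G(5) = mex{0,0} = 1
G(6) = mex{1,1,0} = 2
G(7) = mex{2,0,1} = 3
G(8) = mex{3,1,0} = 2
G(9) = mex{2,2,1} = 0
G(10) = mex{0,3,0} = 1
G(11) = mex{1,2,1} = 0
G(12) = mex{0,0,2} = 1
G(13) = mex{1,1,3} = 0
G(14) = mex{0,0,2} = 1
G(15) = mex{1,1,0} = 2
G(16) = mex{2,0,1} = 3
G(17) = mex{3,1,0} = 2
G(18) = mex{2,2,1} = 0
G(19) = mex{0,3,0} = 1
G(20) = mex{1,2,1} = 0
G_B(20) = 0.
Stack C, S = {4, 5, 7}:
n : 0 1 2 3 4 5 6 7
G : 0 0 0 0 1 1 1 1
G_C(7) = 1.
Combined Grundy value = 2 ⊕ 0 ⊕ 1 = 3.

3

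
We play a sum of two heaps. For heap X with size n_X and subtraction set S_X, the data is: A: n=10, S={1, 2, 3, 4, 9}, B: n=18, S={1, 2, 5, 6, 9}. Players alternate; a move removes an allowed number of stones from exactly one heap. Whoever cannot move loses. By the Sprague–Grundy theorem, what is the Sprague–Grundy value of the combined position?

Heap A, S = {1, 2, 3, 4, 9}:
G(0) = 0
G(1) = mex{0} = 1
G(2) = mex{1,0} = 2
G(3) = mex{2,1,0} = 3
G(4) = mex{3,2,1,0} = 4
G(5) = mex{4,3,2,1} = 0
G(6) = mex{0,4,3,2} = 1
G(7) = mex{1,0,4,3} = 2
G(8) = mex{2,1,0,4} = 3
G(9) = mex{3,2,1,0,0} = 4
G(10) = mex{4,3,2,1,1} = 0
G_A(10) = 0.
Heap B, S = {1, 2, 5, 6, 9}:
n :  0  1  2  3  4  5  6  7  8  9 10 11 12 13 14 15 16 17 18
G :  0  1  2  0  1  2  3  0  1  2  0  1  2  3  0  1  2  0  1
G_B(18) = 1.
Combined Grundy value = 0 ⊕ 1 = 1.

1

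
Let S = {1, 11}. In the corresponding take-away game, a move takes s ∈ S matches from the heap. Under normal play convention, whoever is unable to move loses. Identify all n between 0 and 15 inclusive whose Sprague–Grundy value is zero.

G(0) = 0
G(1) = mex{0} = 1
G(2) = mex{1} = 0
G(3) = mex{0} = 1
G(4) = mex{1} = 0
G(5) = mex{0} = 1
G(6) = mex{1} = 0
G(7) = mex{0} = 1
G(8) = mex{1} = 0
G(9) = mex{0} = 1
G(10) = mex{1} = 0
G(11) = mex{0,0} = 1
G(12) = mex{1,1} = 0
G(13) = mex{0,0} = 1
G(14) = mex{1,1} = 0
G(15) = mex{0,0} = 1
P-positions are exactly the n with G(n) = 0.

0, 2, 4, 6, 8, 10, 12, 14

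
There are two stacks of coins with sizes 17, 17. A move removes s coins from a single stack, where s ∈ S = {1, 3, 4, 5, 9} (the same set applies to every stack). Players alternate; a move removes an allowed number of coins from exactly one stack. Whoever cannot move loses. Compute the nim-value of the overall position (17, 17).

0

All stacks use S = {1, 3, 4, 5, 9}:
G(0) = 0
G(1) = mex{0} = 1
G(2) = mex{1} = 0
G(3) = mex{0,0} = 1
G(4) = mex{1,1,0} = 2
G(5) = mex{2,0,1,0} = 3
G(6) = mex{3,1,0,1} = 2
G(7) = mex{2,2,1,0} = 3
G(8) = mex{3,3,2,1} = 0
G(9) = mex{0,2,3,2,0} = 1
G(10) = mex{1,3,2,3,1} = 0
G(11) = mex{0,0,3,2,0} = 1
G(12) = mex{1,1,0,3,1} = 2
G(13) = mex{2,0,1,0,2} = 3
G(14) = mex{3,1,0,1,3} = 2
G(15) = mex{2,2,1,0,2} = 3
G(16) = mex{3,3,2,1,3} = 0
G(17) = mex{0,2,3,2,0} = 1
Stack A: G(17) = 1.
Stack B: G(17) = 1.
Combined Grundy value = 1 ⊕ 1 = 0.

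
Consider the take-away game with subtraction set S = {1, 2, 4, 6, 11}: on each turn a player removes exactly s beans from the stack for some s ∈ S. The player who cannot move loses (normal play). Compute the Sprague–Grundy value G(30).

n :  0  1  2  3  4  5  6  7  8  9 10 11 12 13 14 15 16 17 18 19 20 21 22 23 24 25 26 27 28 29 30
G :  0  1  2  0  1  2  3  4  0  1  2  3  4  0  1  2  0  1  2  3  4  0  1  2  3  4  0  1  2  0  1

1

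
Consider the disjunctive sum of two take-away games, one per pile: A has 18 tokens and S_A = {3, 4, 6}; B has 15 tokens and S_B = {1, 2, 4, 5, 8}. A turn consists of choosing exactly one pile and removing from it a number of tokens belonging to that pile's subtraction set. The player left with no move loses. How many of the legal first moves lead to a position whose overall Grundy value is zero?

0

Pile A, S = {3, 4, 6}:
n :  0  1  2  3  4  5  6  7  8  9 10 11 12 13 14 15 16 17 18
G :  0  0  0  1  1  1  2  2  2  0  0  0  1  1  1  2  2  2  0
G_A(18) = 0.
Pile B, S = {1, 2, 4, 5, 8}:
G(0) = 0
G(1) = mex{0} = 1
G(2) = mex{1,0} = 2
G(3) = mex{2,1} = 0
G(4) = mex{0,2,0} = 1
G(5) = mex{1,0,1,0} = 2
G(6) = mex{2,1,2,1} = 0
G(7) = mex{0,2,0,2} = 1
G(8) = mex{1,0,1,0,0} = 2
G(9) = mex{2,1,2,1,1} = 0
G(10) = mex{0,2,0,2,2} = 1
G(11) = mex{1,0,1,0,0} = 2
G(12) = mex{2,1,2,1,1} = 0
G(13) = mex{0,2,0,2,2} = 1
G(14) = mex{1,0,1,0,0} = 2
G(15) = mex{2,1,2,1,1} = 0
G_B(15) = 0.
Combined Grundy value = 0 ⊕ 0 = 0.
A winning move leaves total XOR = 0, i.e. changes one component's Grundy value g to g ⊕ X where X is the current total.
Pile A: target g' = 0⊕0 = 0, but every legal move changes the Grundy value (mex property), so 0 moves.
Pile B: target g' = 0⊕0 = 0, but every legal move changes the Grundy value (mex property), so 0 moves.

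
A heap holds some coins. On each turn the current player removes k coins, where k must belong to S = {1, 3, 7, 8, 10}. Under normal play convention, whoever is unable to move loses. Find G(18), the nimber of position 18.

1

n :  0  1  2  3  4  5  6  7  8  9 10 11 12 13 14 15 16 17 18
G :  0  1  0  1  0  1  0  1  2  3  2  3  2  3  2  0  1  0  1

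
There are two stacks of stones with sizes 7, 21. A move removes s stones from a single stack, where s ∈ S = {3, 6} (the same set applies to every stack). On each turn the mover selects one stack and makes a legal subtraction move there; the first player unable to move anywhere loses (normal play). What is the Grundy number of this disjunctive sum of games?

All stacks use S = {3, 6}:
G(0) = 0
G(1) = mex{} = 0
G(2) = mex{} = 0
G(3) = mex{0} = 1
G(4) = mex{0} = 1
G(5) = mex{0} = 1
G(6) = mex{1,0} = 2
G(7) = mex{1,0} = 2
G(8) = mex{1,0} = 2
G(9) = mex{2,1} = 0
G(10) = mex{2,1} = 0
G(11) = mex{2,1} = 0
G(12) = mex{0,2} = 1
G(13) = mex{0,2} = 1
G(14) = mex{0,2} = 1
G(15) = mex{1,0} = 2
G(16) = mex{1,0} = 2
G(17) = mex{1,0} = 2
G(18) = mex{2,1} = 0
G(19) = mex{2,1} = 0
G(20) = mex{2,1} = 0
G(21) = mex{0,2} = 1
Stack A: G(7) = 2.
Stack B: G(21) = 1.
Combined Grundy value = 2 ⊕ 1 = 3.

3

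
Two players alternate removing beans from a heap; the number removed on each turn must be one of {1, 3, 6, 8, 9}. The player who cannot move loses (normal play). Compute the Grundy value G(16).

0

n :  0  1  2  3  4  5  6  7  8  9 10 11 12 13 14 15 16
G :  0  1  0  1  0  1  2  3  2  3  2  3  4  5  0  1  0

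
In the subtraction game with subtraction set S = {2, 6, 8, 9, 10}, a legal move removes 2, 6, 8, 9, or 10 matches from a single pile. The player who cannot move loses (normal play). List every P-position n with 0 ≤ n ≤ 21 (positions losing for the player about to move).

G(0) = 0
G(1) = mex{} = 0
G(2) = mex{0} = 1
G(3) = mex{0} = 1
G(4) = mex{1} = 0
G(5) = mex{1} = 0
G(6) = mex{0,0} = 1
G(7) = mex{0,0} = 1
G(8) = mex{1,1,0} = 2
G(9) = mex{1,1,0,0} = 2
G(10) = mex{2,0,1,0,0} = 3
G(11) = mex{2,0,1,1,0} = 3
G(12) = mex{3,1,0,1,1} = 2
G(13) = mex{3,1,0,0,1} = 2
G(14) = mex{2,2,1,0,0} = 3
G(15) = mex{2,2,1,1,0} = 3
G(16) = mex{3,3,2,1,1} = 0
G(17) = mex{3,3,2,2,1} = 0
G(18) = mex{0,2,3,2,2} = 1
G(19) = mex{0,2,3,3,2} = 1
G(20) = mex{1,3,2,3,3} = 0
G(21) = mex{1,3,2,2,3} = 0
P-positions are exactly the n with G(n) = 0.

0, 1, 4, 5, 16, 17, 20, 21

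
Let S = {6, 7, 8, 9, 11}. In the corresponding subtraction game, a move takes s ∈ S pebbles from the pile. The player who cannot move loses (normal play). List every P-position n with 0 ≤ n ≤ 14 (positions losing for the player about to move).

0, 1, 2, 3, 4, 5

G(0) = 0
G(1) = mex{} = 0
G(2) = mex{} = 0
G(3) = mex{} = 0
G(4) = mex{} = 0
G(5) = mex{} = 0
G(6) = mex{0} = 1
G(7) = mex{0,0} = 1
G(8) = mex{0,0,0} = 1
G(9) = mex{0,0,0,0} = 1
G(10) = mex{0,0,0,0} = 1
G(11) = mex{0,0,0,0,0} = 1
G(12) = mex{1,0,0,0,0} = 2
G(13) = mex{1,1,0,0,0} = 2
G(14) = mex{1,1,1,0,0} = 2
P-positions are exactly the n with G(n) = 0.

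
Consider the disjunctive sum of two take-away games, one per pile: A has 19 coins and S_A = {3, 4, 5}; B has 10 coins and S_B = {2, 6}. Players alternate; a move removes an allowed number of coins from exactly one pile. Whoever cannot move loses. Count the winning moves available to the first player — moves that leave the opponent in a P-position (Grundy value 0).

Pile A, S = {3, 4, 5}:
G(0) = 0
G(1) = mex{} = 0
G(2) = mex{} = 0
G(3) = mex{0} = 1
G(4) = mex{0,0} = 1
G(5) = mex{0,0,0} = 1
G(6) = mex{1,0,0} = 2
G(7) = mex{1,1,0} = 2
G(8) = mex{1,1,1} = 0
G(9) = mex{2,1,1} = 0
G(10) = mex{2,2,1} = 0
G(11) = mex{0,2,2} = 1
G(12) = mex{0,0,2} = 1
G(13) = mex{0,0,0} = 1
G(14) = mex{1,0,0} = 2
G(15) = mex{1,1,0} = 2
G(16) = mex{1,1,1} = 0
G(17) = mex{2,1,1} = 0
G(18) = mex{2,2,1} = 0
G(19) = mex{0,2,2} = 1
G_A(19) = 1.
Pile B, S = {2, 6}:
G(0) = 0
G(1) = mex{} = 0
G(2) = mex{0} = 1
G(3) = mex{0} = 1
G(4) = mex{1} = 0
G(5) = mex{1} = 0
G(6) = mex{0,0} = 1
G(7) = mex{0,0} = 1
G(8) = mex{1,1} = 0
G(9) = mex{1,1} = 0
G(10) = mex{0,0} = 1
G_B(10) = 1.
Combined Grundy value = 1 ⊕ 1 = 0.
A winning move leaves total XOR = 0, i.e. changes one component's Grundy value g to g ⊕ X where X is the current total.
Pile A: target g' = 1⊕0 = 1, but every legal move changes the Grundy value (mex property), so 0 moves.
Pile B: target g' = 1⊕0 = 1, but every legal move changes the Grundy value (mex property), so 0 moves.

0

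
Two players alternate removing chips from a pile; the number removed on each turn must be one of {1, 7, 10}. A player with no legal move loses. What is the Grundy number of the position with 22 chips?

n :  0  1  2  3  4  5  6  7  8  9 10 11 12 13 14 15 16 17 18 19 20 21 22
G :  0  1  0  1  0  1  0  1  0  1  2  3  2  3  2  3  2  0  1  0  1  0  1

1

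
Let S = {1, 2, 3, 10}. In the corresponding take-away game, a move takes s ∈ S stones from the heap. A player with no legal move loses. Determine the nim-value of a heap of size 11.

G(0) = 0
G(1) = mex{0} = 1
G(2) = mex{1,0} = 2
G(3) = mex{2,1,0} = 3
G(4) = mex{3,2,1} = 0
G(5) = mex{0,3,2} = 1
G(6) = mex{1,0,3} = 2
G(7) = mex{2,1,0} = 3
G(8) = mex{3,2,1} = 0
G(9) = mex{0,3,2} = 1
G(10) = mex{1,0,3,0} = 2
G(11) = mex{2,1,0,1} = 3

3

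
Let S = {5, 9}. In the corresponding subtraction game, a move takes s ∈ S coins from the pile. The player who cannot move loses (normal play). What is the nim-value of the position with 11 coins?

n :  0  1  2  3  4  5  6  7  8  9 10 11
G :  0  0  0  0  0  1  1  1  1  1  2  2

2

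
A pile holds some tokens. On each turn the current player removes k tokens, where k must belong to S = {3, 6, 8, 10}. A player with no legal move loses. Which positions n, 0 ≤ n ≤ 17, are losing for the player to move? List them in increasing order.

0, 1, 2, 13, 14, 15

G(0) = 0
G(1) = mex{} = 0
G(2) = mex{} = 0
G(3) = mex{0} = 1
G(4) = mex{0} = 1
G(5) = mex{0} = 1
G(6) = mex{1,0} = 2
G(7) = mex{1,0} = 2
G(8) = mex{1,0,0} = 2
G(9) = mex{2,1,0} = 3
G(10) = mex{2,1,0,0} = 3
G(11) = mex{2,1,1,0} = 3
G(12) = mex{3,2,1,0} = 4
G(13) = mex{3,2,1,1} = 0
G(14) = mex{3,2,2,1} = 0
G(15) = mex{4,3,2,1} = 0
G(16) = mex{0,3,2,2} = 1
G(17) = mex{0,3,3,2} = 1
P-positions are exactly the n with G(n) = 0.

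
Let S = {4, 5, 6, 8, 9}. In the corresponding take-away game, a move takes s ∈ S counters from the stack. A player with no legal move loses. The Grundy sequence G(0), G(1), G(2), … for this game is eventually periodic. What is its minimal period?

13

n :  0  1  2  3  4  5  6  7  8  9 10 11 12 13 14 15 16 17 18 19 20 21 22 23 24 25 26 27
G :  0  0  0  0  1  1  1  1  2  2  2  2  3  0  0  0  0  1  1  1  1  2  2  2  2  3  0  0
G(n+13) = G(n) holds for n = 0,…,8 (a full window of length max(S) = 9), so the sequence is purely periodic with period 13.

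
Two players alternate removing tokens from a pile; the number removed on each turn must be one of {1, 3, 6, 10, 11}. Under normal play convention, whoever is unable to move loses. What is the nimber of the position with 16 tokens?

n :  0  1  2  3  4  5  6  7  8  9 10 11 12 13 14 15 16
G :  0  1  0  1  0  1  2  3  2  0  1  3  4  2  4  2  0

0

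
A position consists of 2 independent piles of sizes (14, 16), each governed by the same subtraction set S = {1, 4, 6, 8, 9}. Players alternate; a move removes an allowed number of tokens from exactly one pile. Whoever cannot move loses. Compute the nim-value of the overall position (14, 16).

All piles use S = {1, 4, 6, 8, 9}:
n :  0  1  2  3  4  5  6  7  8  9 10 11 12 13 14 15 16
G :  0  1  0  1  2  0  1  0  1  2  3  2  0  1  2  3  2
Pile A: G(14) = 2.
Pile B: G(16) = 2.
Combined Grundy value = 2 ⊕ 2 = 0.

0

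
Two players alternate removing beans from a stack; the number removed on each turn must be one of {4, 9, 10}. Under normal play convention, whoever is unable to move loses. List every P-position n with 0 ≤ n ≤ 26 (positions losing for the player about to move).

n :  0  1  2  3  4  5  6  7  8  9 10 11 12 13 14 15 16 17 18 19 20 21 22 23 24 25 26
G :  0  0  0  0  1  1  1  1  0  2  2  2  1  3  0  0  0  2  1  1  1  0  0  2  2  1  1
P-positions are exactly the n with G(n) = 0.

0, 1, 2, 3, 8, 14, 15, 16, 21, 22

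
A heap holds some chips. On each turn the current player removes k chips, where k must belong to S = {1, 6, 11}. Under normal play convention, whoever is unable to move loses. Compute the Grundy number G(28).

n :  0  1  2  3  4  5  6  7  8  9 10 11 12 13 14 15 16 17 18 19 20 21 22 23 24 25 26 27 28
G :  0  1  0  1  0  1  2  0  1  0  1  2  0  1  0  1  0  1  2  0  1  0  1  2  0  1  0  1  0

0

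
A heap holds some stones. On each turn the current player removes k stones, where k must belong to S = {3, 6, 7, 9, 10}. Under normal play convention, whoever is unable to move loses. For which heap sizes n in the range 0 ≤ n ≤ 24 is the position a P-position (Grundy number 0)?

0, 1, 2, 13, 14, 15

n :  0  1  2  3  4  5  6  7  8  9 10 11 12 13 14 15 16 17 18 19 20 21 22 23 24
G :  0  0  0  1  1  1  2  2  2  3  3  3  4  0  0  0  1  1  1  2  2  2  3  3  3
P-positions are exactly the n with G(n) = 0.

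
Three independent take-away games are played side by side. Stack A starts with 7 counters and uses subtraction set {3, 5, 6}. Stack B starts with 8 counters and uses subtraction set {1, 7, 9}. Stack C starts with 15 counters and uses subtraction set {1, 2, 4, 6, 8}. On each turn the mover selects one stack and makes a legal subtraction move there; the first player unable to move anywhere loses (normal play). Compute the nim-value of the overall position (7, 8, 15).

Stack A, S = {3, 5, 6}:
G(0) = 0
G(1) = mex{} = 0
G(2) = mex{} = 0
G(3) = mex{0} = 1
G(4) = mex{0} = 1
G(5) = mex{0,0} = 1
G(6) = mex{1,0,0} = 2
G(7) = mex{1,0,0} = 2
G_A(7) = 2.
Stack B, S = {1, 7, 9}:
G(0) = 0
G(1) = mex{0} = 1
G(2) = mex{1} = 0
G(3) = mex{0} = 1
G(4) = mex{1} = 0
G(5) = mex{0} = 1
G(6) = mex{1} = 0
G(7) = mex{0,0} = 1
G(8) = mex{1,1} = 0
G_B(8) = 0.
Stack C, S = {1, 2, 4, 6, 8}:
n :  0  1  2  3  4  5  6  7  8  9 10 11 12 13 14 15
G :  0  1  2  0  1  2  3  4  5  3  0  1  2  0  1  2
G_C(15) = 2.
Combined Grundy value = 2 ⊕ 0 ⊕ 2 = 0.

0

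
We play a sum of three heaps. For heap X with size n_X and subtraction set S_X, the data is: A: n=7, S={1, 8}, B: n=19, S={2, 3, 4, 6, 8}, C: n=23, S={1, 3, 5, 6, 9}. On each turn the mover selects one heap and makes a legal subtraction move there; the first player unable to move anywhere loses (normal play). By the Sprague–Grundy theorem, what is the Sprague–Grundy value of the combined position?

6

Heap A, S = {1, 8}:
G(0) = 0
G(1) = mex{0} = 1
G(2) = mex{1} = 0
G(3) = mex{0} = 1
G(4) = mex{1} = 0
G(5) = mex{0} = 1
G(6) = mex{1} = 0
G(7) = mex{0} = 1
G_A(7) = 1.
Heap B, S = {2, 3, 4, 6, 8}:
n :  0  1  2  3  4  5  6  7  8  9 10 11 12 13 14 15 16 17 18 19
G :  0  0  1  1  2  2  3  3  4  4  0  0  1  1  2  2  3  3  4  4
G_B(19) = 4.
Heap C, S = {1, 3, 5, 6, 9}:
G(0) = 0
G(1) = mex{0} = 1
G(2) = mex{1} = 0
G(3) = mex{0,0} = 1
G(4) = mex{1,1} = 0
G(5) = mex{0,0,0} = 1
G(6) = mex{1,1,1,0} = 2
G(7) = mex{2,0,0,1} = 3
G(8) = mex{3,1,1,0} = 2
G(9) = mex{2,2,0,1,0} = 3
G(10) = mex{3,3,1,0,1} = 2
G(11) = mex{2,2,2,1,0} = 3
G(12) = mex{3,3,3,2,1} = 0
G(13) = mex{0,2,2,3,0} = 1
G(14) = mex{1,3,3,2,1} = 0
G(15) = mex{0,0,2,3,2} = 1
G(16) = mex{1,1,3,2,3} = 0
G(17) = mex{0,0,0,3,2} = 1
G(18) = mex{1,1,1,0,3} = 2
G(19) = mex{2,0,0,1,2} = 3
G(20) = mex{3,1,1,0,3} = 2
G(21) = mex{2,2,0,1,0} = 3
G(22) = mex{3,3,1,0,1} = 2
G(23) = mex{2,2,2,1,0} = 3
G_C(23) = 3.
Combined Grundy value = 1 ⊕ 4 ⊕ 3 = 6.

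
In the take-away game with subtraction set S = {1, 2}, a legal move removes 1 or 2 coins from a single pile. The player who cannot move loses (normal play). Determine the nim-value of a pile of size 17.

2

n :  0  1  2  3  4  5  6  7  8  9 10 11 12 13 14 15 16 17
G :  0  1  2  0  1  2  0  1  2  0  1  2  0  1  2  0  1  2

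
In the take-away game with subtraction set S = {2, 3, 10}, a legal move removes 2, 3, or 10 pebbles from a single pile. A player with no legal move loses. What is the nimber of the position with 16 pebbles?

2

n :  0  1  2  3  4  5  6  7  8  9 10 11 12 13 14 15 16
G :  0  0  1  1  2  0  0  1  1  2  2  3  0  0  1  1  2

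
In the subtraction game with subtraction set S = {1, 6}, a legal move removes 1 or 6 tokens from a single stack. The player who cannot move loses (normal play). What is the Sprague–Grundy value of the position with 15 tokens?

1

G(0) = 0
G(1) = mex{0} = 1
G(2) = mex{1} = 0
G(3) = mex{0} = 1
G(4) = mex{1} = 0
G(5) = mex{0} = 1
G(6) = mex{1,0} = 2
G(7) = mex{2,1} = 0
G(8) = mex{0,0} = 1
G(9) = mex{1,1} = 0
G(10) = mex{0,0} = 1
G(11) = mex{1,1} = 0
G(12) = mex{0,2} = 1
G(13) = mex{1,0} = 2
G(14) = mex{2,1} = 0
G(15) = mex{0,0} = 1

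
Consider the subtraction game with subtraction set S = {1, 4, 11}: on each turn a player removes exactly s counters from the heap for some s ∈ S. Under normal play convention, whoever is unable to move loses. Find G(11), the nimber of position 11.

n :  0  1  2  3  4  5  6  7  8  9 10 11
G :  0  1  0  1  2  0  1  0  1  2  0  1

1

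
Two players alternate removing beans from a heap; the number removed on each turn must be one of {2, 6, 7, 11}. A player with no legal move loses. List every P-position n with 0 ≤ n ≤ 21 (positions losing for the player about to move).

0, 1, 4, 5, 9, 13, 14, 17, 18

n :  0  1  2  3  4  5  6  7  8  9 10 11 12 13 14 15 16 17 18 19 20 21
G :  0  0  1  1  0  0  1  1  2  0  3  1  2  0  0  1  1  0  0  1  1  2
P-positions are exactly the n with G(n) = 0.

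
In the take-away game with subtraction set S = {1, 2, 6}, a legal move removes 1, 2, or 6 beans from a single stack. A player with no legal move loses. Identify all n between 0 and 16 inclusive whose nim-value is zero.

0, 3, 7, 10, 14

G(0) = 0
G(1) = mex{0} = 1
G(2) = mex{1,0} = 2
G(3) = mex{2,1} = 0
G(4) = mex{0,2} = 1
G(5) = mex{1,0} = 2
G(6) = mex{2,1,0} = 3
G(7) = mex{3,2,1} = 0
G(8) = mex{0,3,2} = 1
G(9) = mex{1,0,0} = 2
G(10) = mex{2,1,1} = 0
G(11) = mex{0,2,2} = 1
G(12) = mex{1,0,3} = 2
G(13) = mex{2,1,0} = 3
G(14) = mex{3,2,1} = 0
G(15) = mex{0,3,2} = 1
G(16) = mex{1,0,0} = 2
P-positions are exactly the n with G(n) = 0.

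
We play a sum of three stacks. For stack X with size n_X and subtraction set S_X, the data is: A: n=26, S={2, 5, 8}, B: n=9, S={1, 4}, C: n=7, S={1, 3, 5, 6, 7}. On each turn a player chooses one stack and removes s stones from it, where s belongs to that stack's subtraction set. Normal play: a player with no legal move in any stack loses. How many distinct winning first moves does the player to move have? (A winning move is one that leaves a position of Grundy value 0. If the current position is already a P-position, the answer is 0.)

0

Stack A, S = {2, 5, 8}:
n :  0  1  2  3  4  5  6  7  8  9 10 11 12 13 14 15 16 17 18 19 20 21 22 23 24 25 26
G :  0  0  1  1  0  2  1  0  2  1  0  0  1  1  0  2  1  0  2  1  0  0  1  1  0  2  1
G_A(26) = 1.
Stack B, S = {1, 4}:
G(0) = 0
G(1) = mex{0} = 1
G(2) = mex{1} = 0
G(3) = mex{0} = 1
G(4) = mex{1,0} = 2
G(5) = mex{2,1} = 0
G(6) = mex{0,0} = 1
G(7) = mex{1,1} = 0
G(8) = mex{0,2} = 1
G(9) = mex{1,0} = 2
G_B(9) = 2.
Stack C, S = {1, 3, 5, 6, 7}:
n : 0 1 2 3 4 5 6 7
G : 0 1 0 1 0 1 2 3
G_C(7) = 3.
Combined Grundy value = 1 ⊕ 2 ⊕ 3 = 0.
A winning move leaves total XOR = 0, i.e. changes one component's Grundy value g to g ⊕ X where X is the current total.
Stack A: target g' = 1⊕0 = 1, but every legal move changes the Grundy value (mex property), so 0 moves.
Stack B: target g' = 2⊕0 = 2, but every legal move changes the Grundy value (mex property), so 0 moves.
Stack C: target g' = 3⊕0 = 3, but every legal move changes the Grundy value (mex property), so 0 moves.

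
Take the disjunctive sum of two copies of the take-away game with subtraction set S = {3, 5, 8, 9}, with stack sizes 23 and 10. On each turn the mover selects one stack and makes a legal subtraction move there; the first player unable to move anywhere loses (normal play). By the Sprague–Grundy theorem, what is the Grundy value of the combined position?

0

All stacks use S = {3, 5, 8, 9}:
n :  0  1  2  3  4  5  6  7  8  9 10 11 12 13 14 15 16 17 18 19 20 21 22 23
G :  0  0  0  1  1  1  2  2  2  3  3  3  0  0  0  1  1  1  2  2  2  3  3  3
Stack A: G(23) = 3.
Stack B: G(10) = 3.
Combined Grundy value = 3 ⊕ 3 = 0.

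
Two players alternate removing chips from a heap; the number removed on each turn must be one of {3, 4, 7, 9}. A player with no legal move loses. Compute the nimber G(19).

2

G(0) = 0
G(1) = mex{} = 0
G(2) = mex{} = 0
G(3) = mex{0} = 1
G(4) = mex{0,0} = 1
G(5) = mex{0,0} = 1
G(6) = mex{1,0} = 2
G(7) = mex{1,1,0} = 2
G(8) = mex{1,1,0} = 2
G(9) = mex{2,1,0,0} = 3
G(10) = mex{2,2,1,0} = 3
G(11) = mex{2,2,1,0} = 3
G(12) = mex{3,2,1,1} = 0
G(13) = mex{3,3,2,1} = 0
G(14) = mex{3,3,2,1} = 0
G(15) = mex{0,3,2,2} = 1
G(16) = mex{0,0,3,2} = 1
G(17) = mex{0,0,3,2} = 1
G(18) = mex{1,0,3,3} = 2
G(19) = mex{1,1,0,3} = 2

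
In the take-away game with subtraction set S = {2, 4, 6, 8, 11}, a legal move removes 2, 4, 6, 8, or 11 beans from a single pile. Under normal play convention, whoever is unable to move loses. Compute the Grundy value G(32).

n :  0  1  2  3  4  5  6  7  8  9 10 11 12 13 14 15 16 17 18 19 20 21 22 23 24 25 26 27 28 29 30 31 32
G :  0  0  1  1  2  2  3  3  4  4  0  5  1  0  2  1  3  2  4  3  0  4  1  0  2  1  3  2  4  3  0  4  1

1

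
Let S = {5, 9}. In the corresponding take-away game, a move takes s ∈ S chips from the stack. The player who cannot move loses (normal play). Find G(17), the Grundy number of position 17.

0

n :  0  1  2  3  4  5  6  7  8  9 10 11 12 13 14 15 16 17
G :  0  0  0  0  0  1  1  1  1  1  2  2  2  2  0  0  0  0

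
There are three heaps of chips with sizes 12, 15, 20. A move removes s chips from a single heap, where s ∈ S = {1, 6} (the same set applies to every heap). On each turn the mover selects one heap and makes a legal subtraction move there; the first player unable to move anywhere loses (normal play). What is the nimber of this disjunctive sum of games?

All heaps use S = {1, 6}:
G(0) = 0
G(1) = mex{0} = 1
G(2) = mex{1} = 0
G(3) = mex{0} = 1
G(4) = mex{1} = 0
G(5) = mex{0} = 1
G(6) = mex{1,0} = 2
G(7) = mex{2,1} = 0
G(8) = mex{0,0} = 1
G(9) = mex{1,1} = 0
G(10) = mex{0,0} = 1
G(11) = mex{1,1} = 0
G(12) = mex{0,2} = 1
G(13) = mex{1,0} = 2
G(14) = mex{2,1} = 0
G(15) = mex{0,0} = 1
G(16) = mex{1,1} = 0
G(17) = mex{0,0} = 1
G(18) = mex{1,1} = 0
G(19) = mex{0,2} = 1
G(20) = mex{1,0} = 2
Heap A: G(12) = 1.
Heap B: G(15) = 1.
Heap C: G(20) = 2.
Combined Grundy value = 1 ⊕ 1 ⊕ 2 = 2.

2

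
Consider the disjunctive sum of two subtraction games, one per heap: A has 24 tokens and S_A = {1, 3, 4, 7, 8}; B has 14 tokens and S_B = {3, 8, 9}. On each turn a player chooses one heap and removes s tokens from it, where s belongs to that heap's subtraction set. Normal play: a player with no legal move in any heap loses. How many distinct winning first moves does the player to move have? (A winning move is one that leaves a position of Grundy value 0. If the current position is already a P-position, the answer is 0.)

Heap A, S = {1, 3, 4, 7, 8}:
G(0) = 0
G(1) = mex{0} = 1
G(2) = mex{1} = 0
G(3) = mex{0,0} = 1
G(4) = mex{1,1,0} = 2
G(5) = mex{2,0,1} = 3
G(6) = mex{3,1,0} = 2
G(7) = mex{2,2,1,0} = 3
G(8) = mex{3,3,2,1,0} = 4
G(9) = mex{4,2,3,0,1} = 5
G(10) = mex{5,3,2,1,0} = 4
G(11) = mex{4,4,3,2,1} = 0
G(12) = mex{0,5,4,3,2} = 1
G(13) = mex{1,4,5,2,3} = 0
G(14) = mex{0,0,4,3,2} = 1
G(15) = mex{1,1,0,4,3} = 2
G(16) = mex{2,0,1,5,4} = 3
G(17) = mex{3,1,0,4,5} = 2
G(18) = mex{2,2,1,0,4} = 3
G(19) = mex{3,3,2,1,0} = 4
G(20) = mex{4,2,3,0,1} = 5
G(21) = mex{5,3,2,1,0} = 4
G(22) = mex{4,4,3,2,1} = 0
G(23) = mex{0,5,4,3,2} = 1
G(24) = mex{1,4,5,2,3} = 0
G_A(24) = 0.
Heap B, S = {3, 8, 9}:
G(0) = 0
G(1) = mex{} = 0
G(2) = mex{} = 0
G(3) = mex{0} = 1
G(4) = mex{0} = 1
G(5) = mex{0} = 1
G(6) = mex{1} = 0
G(7) = mex{1} = 0
G(8) = mex{1,0} = 2
G(9) = mex{0,0,0} = 1
G(10) = mex{0,0,0} = 1
G(11) = mex{2,1,0} = 3
G(12) = mex{1,1,1} = 0
G(13) = mex{1,1,1} = 0
G(14) = mex{3,0,1} = 2
G_B(14) = 2.
Combined Grundy value = 0 ⊕ 2 = 2.
A winning move leaves total XOR = 0, i.e. changes one component's Grundy value g to g ⊕ X where X is the current total.
Heap A: need g' = 0⊕2 = 2. Options: 24−1→G=1, 24−3→G=4, 24−4→G=5, 24−7→G=2, 24−8→G=3. Hits: 1.
Heap B: need g' = 2⊕2 = 0. Options: 14−3→G=3, 14−8→G=0, 14−9→G=1. Hits: 1.

2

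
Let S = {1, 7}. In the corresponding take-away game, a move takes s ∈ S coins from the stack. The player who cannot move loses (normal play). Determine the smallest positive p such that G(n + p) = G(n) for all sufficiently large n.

2

G(0) = 0
G(1) = mex{0} = 1
G(2) = mex{1} = 0
G(3) = mex{0} = 1
G(4) = mex{1} = 0
G(5) = mex{0} = 1
G(6) = mex{1} = 0
G(7) = mex{0,0} = 1
G(8) = mex{1,1} = 0
G(9) = mex{0,0} = 1
G(10) = mex{1,1} = 0
G(11) = mex{0,0} = 1
G(12) = mex{1,1} = 0
G(13) = mex{0,0} = 1
G(14) = mex{1,1} = 0
G(n+2) = G(n) holds for n = 0,…,6 (a full window of length max(S) = 7), so the sequence is purely periodic with period 2.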